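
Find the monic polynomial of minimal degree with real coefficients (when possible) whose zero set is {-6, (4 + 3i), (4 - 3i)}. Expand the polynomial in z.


The polynomial is p(z) = ∏_{α ∈ S} (z − α), where S = {-6, (4 + 3i), (4 - 3i)}.
Expanding the product yields: p(z) = z^3 -2·z^2 -23·z + 150.
Note conjugate pairs combine to real quadratics: (z − (4+3i))(z − (4−3i)) = z² − 8z + 25.
The resulting polynomial has degree 3 and real coefficients as required.

p(z) = z^3 -2·z^2 -23·z + 150.


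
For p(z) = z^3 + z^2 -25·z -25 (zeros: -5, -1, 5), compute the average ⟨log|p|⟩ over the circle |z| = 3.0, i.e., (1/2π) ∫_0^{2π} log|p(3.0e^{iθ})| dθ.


Zeros: -5, -1, 5; r = 3.0.
Inside |z| < r: -1. Outside (|z| ≥ r): -5, 5.
p(0) = -25, so log|p(0)| = log(25) = 3.2189.
Apply Jensen: I(r) = log|p(0)| + Σ_k log(r/|z_k|), summed over zeros inside |z| < r.
  log(r/|z_k|) for z_k = -1: log(3.0/1) = 1.0986
  Outside zeros (-5, 5) contribute nothing to the Jensen sum.
Sum over inside zeros: 1.0986.
I(r) = log|p(0)| + (inside sum) = 3.2189 + 1.0986 = 4.3175.
Note: since some zeros are outside |z| ≤ r, the simplified n·log(r) form does NOT apply — only the inside zeros contribute.

I(r) ≈ 4.3175.


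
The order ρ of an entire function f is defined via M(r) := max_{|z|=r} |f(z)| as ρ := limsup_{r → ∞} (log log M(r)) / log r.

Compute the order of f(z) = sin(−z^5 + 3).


Write sin(w) = (e^{iw} ± e^{−iw})/(2 or 2i), so |sin(w)| ≤ e^{|w|}. With w = −z^5 + 3, |w| ≤ 1r^5 + 3 on |z|=r, giving M(r) ≤ e^{1r^5 + 3} and ρ ≤ 5. For the lower bound, choose z on |z|=r with -1z^5 purely imaginary of modulus 1r^5; then |sin(−z^5 + 3)| grows like e^{1r^5}/2, so ρ ≥ 5. Hence ρ = 5.
Therefore ρ = 5.

Order ρ = 5.


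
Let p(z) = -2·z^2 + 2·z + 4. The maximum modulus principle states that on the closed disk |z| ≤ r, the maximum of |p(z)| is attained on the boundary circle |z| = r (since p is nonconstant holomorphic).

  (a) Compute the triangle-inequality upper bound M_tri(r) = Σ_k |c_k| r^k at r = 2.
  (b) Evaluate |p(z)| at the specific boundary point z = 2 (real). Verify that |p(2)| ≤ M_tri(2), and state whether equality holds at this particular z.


Coefficients: c_0 = 4, c_1 = 2, c_2 = -2. Radius r = 2.
Part (a). Triangle bound: M_tri(r) = Σ_k |c_k| r^k
  = |4|·2^0 + |2|·2^1 + |-2|·2^2
  = 4 + 4 + 8 = 16.
This bounds M(r) := max_{|z|=r} |p(z)| from above; equality holds iff all terms c_k z^k can be made to align in phase at a single z on |z|=r.
Part (b). At z = 2 (real, on the circle |z| = r):
  p(2) = (4)·2^0 + (2)·2^1 + (-2)·2^2 = 0.
  |p(2)| = 0.
Check: |p(2)| = 0 ≤ 16 = M_tri(2). ✓ Equality does not hold at z = 2 (the coefficients have mixed signs, so the terms do not all align in phase there).

M_tri(2) = 16; |p(2)| = 0; equality at z=2: no.


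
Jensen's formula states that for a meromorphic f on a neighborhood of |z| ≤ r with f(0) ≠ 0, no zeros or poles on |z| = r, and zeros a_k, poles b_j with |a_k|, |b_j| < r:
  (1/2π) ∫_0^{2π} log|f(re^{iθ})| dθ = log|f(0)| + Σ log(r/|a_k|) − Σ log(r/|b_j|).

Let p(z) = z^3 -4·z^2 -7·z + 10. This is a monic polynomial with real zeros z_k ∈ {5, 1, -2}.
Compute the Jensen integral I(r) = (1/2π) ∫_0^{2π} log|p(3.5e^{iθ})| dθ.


Zeros: -2, 1, 5; r = 3.5.
Inside |z| < r: -2, 1. Outside (|z| ≥ r): 5.
p(0) = 10, so log|p(0)| = log(10) = 2.3026.
Apply Jensen: I(r) = log|p(0)| + Σ_k log(r/|z_k|), summed over zeros inside |z| < r.
  log(r/|z_k|) for z_k = 1: log(3.5/1) = 1.2528
  log(r/|z_k|) for z_k = -2: log(3.5/2) = 0.5596
  Outside zeros (5) contribute nothing to the Jensen sum.
Sum over inside zeros: 1.8124.
I(r) = log|p(0)| + (inside sum) = 2.3026 + 1.8124 = 4.1150.
Note: since some zeros are outside |z| ≤ r, the simplified n·log(r) form does NOT apply — only the inside zeros contribute.

I(r) ≈ 4.1150.


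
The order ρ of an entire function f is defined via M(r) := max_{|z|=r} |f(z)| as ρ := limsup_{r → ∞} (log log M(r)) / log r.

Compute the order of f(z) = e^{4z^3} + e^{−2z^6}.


Each summand is entire of order 3 and 6 respectively (as in the single-exponential case). The order of a sum is at most the max of the orders, so ρ ≤ 6. For the lower bound: on |z|=r choose arg z so that -2z^6 is real positive; then |e^{-2z^6}| = e^{2r^6} while |e^{4z^3}| ≤ e^{4r^3} = o(e^{2r^6}). So |f| ≥ e^{2r^6}(1 − o(1)) and ρ ≥ 6. Hence ρ = max(3, 6) = 6.
Therefore ρ = 6.

Order ρ = 6.


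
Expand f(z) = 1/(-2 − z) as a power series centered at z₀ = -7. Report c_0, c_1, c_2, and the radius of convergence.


Let w = z − z₀, so z = z₀ + w.
Then -2 − z = -2 − (z₀ + w) = (-2 − z₀) − w = 5 − w.
f(z) = 1/(5 − w) = (1/(5)) · 1/(1 − w/(5)) = Σ_{n≥0} w^n / (5)^(n+1).
So c_n = 1/(5)^(n+1):
  c_0 = 1/(5)^1 = 1/5.
  c_1 = 1/(5)^2 = 1/25.
  c_2 = 1/(5)^3 = 1/125.
The series is valid for |w/d| < 1, i.e. |z − z₀| < |d|.
Radius of convergence: R = |-2 − z₀| = |5| = 5 (distance from z₀ to the singularity z = -2).

c_0 = 1/5, c_1 = 1/25, c_2 = 1/125; R = 5.


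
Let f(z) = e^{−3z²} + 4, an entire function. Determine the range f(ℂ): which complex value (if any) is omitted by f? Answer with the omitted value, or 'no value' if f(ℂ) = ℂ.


Little Picard bounds the complement of f(ℂ) to at most one point.
The exponent g(z) = −3z² is a nonconstant polynomial, hence surjective onto ℂ. So e^{g(z)} takes every value in {e^w : w ∈ ℂ} = ℂ ∖ {0}. Adding 4 shifts the range to ℂ ∖ {4}. f omits exactly 4.

Omitted value: 4.


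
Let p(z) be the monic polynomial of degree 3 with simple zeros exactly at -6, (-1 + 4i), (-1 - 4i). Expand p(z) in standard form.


The polynomial is p(z) = ∏_{α ∈ S} (z − α), where S = {-6, (-1 + 4i), (-1 - 4i)}.
Expanding the product yields: p(z) = z^3 + 8·z^2 + 29·z + 102.
Note conjugate pairs combine to real quadratics: (z − (-1+4i))(z − (-1−4i)) = z² + 2z + 17.
The resulting polynomial has degree 3 and real coefficients as required.

p(z) = z^3 + 8·z^2 + 29·z + 102.


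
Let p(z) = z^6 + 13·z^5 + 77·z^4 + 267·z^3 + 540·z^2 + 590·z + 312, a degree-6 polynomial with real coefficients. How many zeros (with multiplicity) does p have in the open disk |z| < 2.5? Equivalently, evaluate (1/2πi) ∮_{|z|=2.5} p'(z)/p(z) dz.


The zeros of p are: (-2 + 3i), (-2 - 3i), -4, -3, (-1 + 1i), (-1 - 1i).
Their magnitudes are: 3.606, 3.606, 4, 3, 1.414, 1.414.
Zeros with |z| < R = 2.5: (-1 + 1i), (-1 - 1i).
Count = 2.
By the argument principle, (1/2πi) ∮_{|z|=R} p'(z)/p(z) dz equals exactly this count.

Number of zeros inside |z| < 2.5: 2.


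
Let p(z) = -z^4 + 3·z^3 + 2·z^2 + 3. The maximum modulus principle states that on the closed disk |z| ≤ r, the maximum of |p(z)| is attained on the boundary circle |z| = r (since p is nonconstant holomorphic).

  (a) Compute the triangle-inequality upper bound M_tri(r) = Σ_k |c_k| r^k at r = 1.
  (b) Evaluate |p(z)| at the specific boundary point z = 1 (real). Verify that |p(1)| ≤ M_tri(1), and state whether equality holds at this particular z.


Coefficients: c_0 = 3, c_1 = 0, c_2 = 2, c_3 = 3, c_4 = -1. Radius r = 1.
Part (a). Triangle bound: M_tri(r) = Σ_k |c_k| r^k
  = |3|·1^0 + |0|·1^1 + |2|·1^2 + |3|·1^3 + |-1|·1^4
  = 3 + 0 + 2 + 3 + 1 = 9.
This bounds M(r) := max_{|z|=r} |p(z)| from above; equality holds iff all terms c_k z^k can be made to align in phase at a single z on |z|=r.
Part (b). At z = 1 (real, on the circle |z| = r):
  p(1) = (3)·1^0 + (0)·1^1 + (2)·1^2 + (3)·1^3 + (-1)·1^4 = 7.
  |p(1)| = 7.
Check: |p(1)| = 7 ≤ 9 = M_tri(1). ✓ Equality does not hold at z = 1 (the coefficients have mixed signs, so the terms do not all align in phase there).

M_tri(1) = 9; |p(1)| = 7; equality at z=1: no.


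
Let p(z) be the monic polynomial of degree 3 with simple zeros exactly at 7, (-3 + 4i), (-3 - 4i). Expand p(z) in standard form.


The polynomial is p(z) = ∏_{α ∈ S} (z − α), where S = {7, (-3 + 4i), (-3 - 4i)}.
Expanding the product yields: p(z) = z^3 -z^2 -17·z -175.
Note conjugate pairs combine to real quadratics: (z − (-3+4i))(z − (-3−4i)) = z² + 6z + 25.
The resulting polynomial has degree 3 and real coefficients as required.

p(z) = z^3 -z^2 -17·z -175.


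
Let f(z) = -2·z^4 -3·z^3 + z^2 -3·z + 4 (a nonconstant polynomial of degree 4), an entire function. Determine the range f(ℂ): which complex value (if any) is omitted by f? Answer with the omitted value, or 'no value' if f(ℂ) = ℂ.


Little Picard bounds the complement of f(ℂ) to at most one point.
For every w ∈ ℂ, the equation p(z) − w = 0 is a nonconstant polynomial in z and hence has at least one root by the fundamental theorem of algebra. So p is surjective onto ℂ, omitting no value.

Omitted value: no value.


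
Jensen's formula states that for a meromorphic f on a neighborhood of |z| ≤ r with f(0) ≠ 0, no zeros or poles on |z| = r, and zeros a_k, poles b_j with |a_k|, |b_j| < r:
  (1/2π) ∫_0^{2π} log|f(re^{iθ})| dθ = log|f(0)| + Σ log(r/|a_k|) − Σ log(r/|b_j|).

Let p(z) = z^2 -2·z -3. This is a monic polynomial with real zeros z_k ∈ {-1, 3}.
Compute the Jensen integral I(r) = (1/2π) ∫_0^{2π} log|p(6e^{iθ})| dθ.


Zeros: -1, 3; r = 6.
Inside |z| < r: -1, 3. Outside (|z| ≥ r): ∅.
p(0) = -3, so log|p(0)| = log(3) = 1.0986.
Apply Jensen: I(r) = log|p(0)| + Σ_k log(r/|z_k|), summed over zeros inside |z| < r.
  log(r/|z_k|) for z_k = -1: log(6/1) = 1.7918
  log(r/|z_k|) for z_k = 3: log(6/3) = 0.6931
Sum over inside zeros: 2.4849.
I(r) = log|p(0)| + (inside sum) = 1.0986 + 2.4849 = 3.5835.
Closed form (all zeros inside, monic): I(r) = n·log(r) = 2·log(6) = 3.5835. ✓

I(r) ≈ 3.5835.


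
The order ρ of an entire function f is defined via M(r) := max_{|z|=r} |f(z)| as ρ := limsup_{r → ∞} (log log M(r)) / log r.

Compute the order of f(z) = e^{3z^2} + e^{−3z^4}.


Each summand is entire of order 2 and 4 respectively (as in the single-exponential case). The order of a sum is at most the max of the orders, so ρ ≤ 4. For the lower bound: on |z|=r choose arg z so that -3z^4 is real positive; then |e^{-3z^4}| = e^{3r^4} while |e^{3z^2}| ≤ e^{3r^2} = o(e^{3r^4}). So |f| ≥ e^{3r^4}(1 − o(1)) and ρ ≥ 4. Hence ρ = max(2, 4) = 4.
Therefore ρ = 4.

Order ρ = 4.


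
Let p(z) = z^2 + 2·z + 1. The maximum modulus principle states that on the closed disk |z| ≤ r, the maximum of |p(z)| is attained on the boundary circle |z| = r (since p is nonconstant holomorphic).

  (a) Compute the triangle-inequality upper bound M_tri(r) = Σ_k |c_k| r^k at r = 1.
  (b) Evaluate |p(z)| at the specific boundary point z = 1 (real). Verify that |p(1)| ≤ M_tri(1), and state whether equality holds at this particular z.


Coefficients: c_0 = 1, c_1 = 2, c_2 = 1. Radius r = 1.
Part (a). Triangle bound: M_tri(r) = Σ_k |c_k| r^k
  = |1|·1^0 + |2|·1^1 + |1|·1^2
  = 1 + 2 + 1 = 4.
This bounds M(r) := max_{|z|=r} |p(z)| from above; equality holds iff all terms c_k z^k can be made to align in phase at a single z on |z|=r.
Part (b). At z = 1 (real, on the circle |z| = r):
  p(1) = (1)·1^0 + (2)·1^1 + (1)·1^2 = 4.
  |p(1)| = 4.
Since all nonzero coefficients share the same sign, |p(1)| = 4 = M_tri(1); the triangle bound is attained at z = 1, so in fact M(r) = 4.

M_tri(1) = 4; |p(1)| = 4; equality at z=1: yes.


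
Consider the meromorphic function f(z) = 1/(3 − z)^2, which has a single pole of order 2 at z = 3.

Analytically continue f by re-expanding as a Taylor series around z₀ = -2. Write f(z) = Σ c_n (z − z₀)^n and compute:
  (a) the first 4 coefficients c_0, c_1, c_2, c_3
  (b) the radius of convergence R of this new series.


Let w = z − z₀, so z = z₀ + w.
Then 3 − z = 3 − (z₀ + w) = (3 − z₀) − w = 5 − w.
f(z) = 1/(5 − w)^2 = (1/(5)^2) · (1 − w/(5))^{−2}.
By the binomial series (1−u)^{−2} = Σ_{n≥0} C(n+1, 1) u^n for |u|<1, with u = w/(5):
  c_n = C(n+1, 1) / (5)^(n+2).
  c_0 = 1/(5)^2 = 1/25.
  c_1 = 2/(5)^3 = 2/125.
  c_2 = 3/(5)^4 = 3/625.
  c_3 = 4/(5)^5 = 4/3125.
The series is valid for |w/d| < 1, i.e. |z − z₀| < |d|.
Radius of convergence: R = |3 − z₀| = |5| = 5 (distance from z₀ to the singularity z = 3).

c_0 = 1/25, c_1 = 2/125, c_2 = 3/625, c_3 = 4/3125; R = 5.


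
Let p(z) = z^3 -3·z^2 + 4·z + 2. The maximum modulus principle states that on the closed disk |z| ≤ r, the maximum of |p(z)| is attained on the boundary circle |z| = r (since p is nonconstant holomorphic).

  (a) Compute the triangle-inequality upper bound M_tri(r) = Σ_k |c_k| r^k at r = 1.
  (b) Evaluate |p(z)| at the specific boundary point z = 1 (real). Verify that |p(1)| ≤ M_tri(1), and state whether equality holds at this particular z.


Coefficients: c_0 = 2, c_1 = 4, c_2 = -3, c_3 = 1. Radius r = 1.
Part (a). Triangle bound: M_tri(r) = Σ_k |c_k| r^k
  = |2|·1^0 + |4|·1^1 + |-3|·1^2 + |1|·1^3
  = 2 + 4 + 3 + 1 = 10.
This bounds M(r) := max_{|z|=r} |p(z)| from above; equality holds iff all terms c_k z^k can be made to align in phase at a single z on |z|=r.
Part (b). At z = 1 (real, on the circle |z| = r):
  p(1) = (2)·1^0 + (4)·1^1 + (-3)·1^2 + (1)·1^3 = 4.
  |p(1)| = 4.
Check: |p(1)| = 4 ≤ 10 = M_tri(1). ✓ Equality does not hold at z = 1 (the coefficients have mixed signs, so the terms do not all align in phase there).

M_tri(1) = 10; |p(1)| = 4; equality at z=1: no.


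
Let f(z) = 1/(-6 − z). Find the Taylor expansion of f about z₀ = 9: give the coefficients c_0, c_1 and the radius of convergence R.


Let w = z − z₀, so z = z₀ + w.
Then -6 − z = -6 − (z₀ + w) = (-6 − z₀) − w = -15 − w.
f(z) = 1/(-15 − w) = (1/(-15)) · 1/(1 − w/(-15)) = Σ_{n≥0} w^n / (-15)^(n+1).
So c_n = 1/(-15)^(n+1):
  c_0 = 1/(-15)^1 = -1/15.
  c_1 = 1/(-15)^2 = 1/225.
The series is valid for |w/d| < 1, i.e. |z − z₀| < |d|.
Radius of convergence: R = |-6 − z₀| = |-15| = 15 (distance from z₀ to the singularity z = -6).

c_0 = -1/15, c_1 = 1/225; R = 15.


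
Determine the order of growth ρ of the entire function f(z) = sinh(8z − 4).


sinh(w) is a linear combination of e^{iw} and e^{−iw} (or e^w, e^{−w} in the hyperbolic case), so |sinh(w)| ≤ e^{|w|}. With w = 8z − 4, |w| ≤ 8|z| + 4 = 8r + 4 on |z| = r, giving M(r) ≤ e^{8r + 4}, so ρ ≤ 1. On a suitable ray (z = it for sin/cos; z = t for sinh/cosh, t real → ∞), |sinh(8z − 4)| grows like e^{8|t|}/2, so ρ ≥ 1. Hence ρ = 1.
Therefore ρ = 1.

Order ρ = 1.


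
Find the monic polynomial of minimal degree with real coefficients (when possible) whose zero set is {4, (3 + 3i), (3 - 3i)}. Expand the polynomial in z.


The polynomial is p(z) = ∏_{α ∈ S} (z − α), where S = {4, (3 + 3i), (3 - 3i)}.
Expanding the product yields: p(z) = z^3 -10·z^2 + 42·z -72.
Note conjugate pairs combine to real quadratics: (z − (3+3i))(z − (3−3i)) = z² − 6z + 18.
The resulting polynomial has degree 3 and real coefficients as required.

p(z) = z^3 -10·z^2 + 42·z -72.


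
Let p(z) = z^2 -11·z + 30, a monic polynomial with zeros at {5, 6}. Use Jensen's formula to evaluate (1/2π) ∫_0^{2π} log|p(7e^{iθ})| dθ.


Zeros: 5, 6; r = 7.
Inside |z| < r: 5, 6. Outside (|z| ≥ r): ∅.
p(0) = 30, so log|p(0)| = log(30) = 3.4012.
Apply Jensen: I(r) = log|p(0)| + Σ_k log(r/|z_k|), summed over zeros inside |z| < r.
  log(r/|z_k|) for z_k = 5: log(7/5) = 0.3365
  log(r/|z_k|) for z_k = 6: log(7/6) = 0.1542
Sum over inside zeros: 0.4906.
I(r) = log|p(0)| + (inside sum) = 3.4012 + 0.4906 = 3.8918.
Closed form (all zeros inside, monic): I(r) = n·log(r) = 2·log(7) = 3.8918. ✓

I(r) ≈ 3.8918.


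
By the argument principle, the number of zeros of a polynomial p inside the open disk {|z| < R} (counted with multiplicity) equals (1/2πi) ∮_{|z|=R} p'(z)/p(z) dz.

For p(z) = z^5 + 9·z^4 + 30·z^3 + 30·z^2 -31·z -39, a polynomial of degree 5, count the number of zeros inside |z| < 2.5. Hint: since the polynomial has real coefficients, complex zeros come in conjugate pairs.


The zeros of p are: -1, 1, (-3 + 2i), (-3 - 2i), -3.
Their magnitudes are: 1, 1, 3.606, 3.606, 3.
Zeros with |z| < R = 2.5: -1, 1.
Count = 2.
By the argument principle, (1/2πi) ∮_{|z|=R} p'(z)/p(z) dz equals exactly this count.

Number of zeros inside |z| < 2.5: 2.


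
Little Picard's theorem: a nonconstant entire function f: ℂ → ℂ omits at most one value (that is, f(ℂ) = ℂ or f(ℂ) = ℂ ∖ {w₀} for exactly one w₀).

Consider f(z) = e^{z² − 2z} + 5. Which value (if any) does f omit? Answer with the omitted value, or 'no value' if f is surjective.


Little Picard bounds the complement of f(ℂ) to at most one point.
The exponent g(z) = z² − 2z is a nonconstant polynomial, hence surjective onto ℂ. So e^{g(z)} takes every value in {e^w : w ∈ ℂ} = ℂ ∖ {0}. Adding 5 shifts the range to ℂ ∖ {5}. f omits exactly 5.

Omitted value: 5.


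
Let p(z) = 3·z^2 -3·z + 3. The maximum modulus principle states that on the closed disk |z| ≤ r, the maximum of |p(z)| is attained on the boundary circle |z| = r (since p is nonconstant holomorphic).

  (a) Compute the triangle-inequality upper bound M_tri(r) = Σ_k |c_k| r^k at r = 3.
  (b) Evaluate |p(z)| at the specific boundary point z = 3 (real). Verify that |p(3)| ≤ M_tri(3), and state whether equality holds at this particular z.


Coefficients: c_0 = 3, c_1 = -3, c_2 = 3. Radius r = 3.
Part (a). Triangle bound: M_tri(r) = Σ_k |c_k| r^k
  = |3|·3^0 + |-3|·3^1 + |3|·3^2
  = 3 + 9 + 27 = 39.
This bounds M(r) := max_{|z|=r} |p(z)| from above; equality holds iff all terms c_k z^k can be made to align in phase at a single z on |z|=r.
Part (b). At z = 3 (real, on the circle |z| = r):
  p(3) = (3)·3^0 + (-3)·3^1 + (3)·3^2 = 21.
  |p(3)| = 21.
Check: |p(3)| = 21 ≤ 39 = M_tri(3). ✓ Equality does not hold at z = 3 (the coefficients have mixed signs, so the terms do not all align in phase there).

M_tri(3) = 39; |p(3)| = 21; equality at z=3: no.


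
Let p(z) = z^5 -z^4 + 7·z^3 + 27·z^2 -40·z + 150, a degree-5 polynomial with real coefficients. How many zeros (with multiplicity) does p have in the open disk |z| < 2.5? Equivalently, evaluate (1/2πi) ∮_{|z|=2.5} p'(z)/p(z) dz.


The zeros of p are: (1 + 3i), (1 - 3i), (1 + 2i), (1 - 2i), -3.
Their magnitudes are: 3.162, 3.162, 2.236, 2.236, 3.
Zeros with |z| < R = 2.5: (1 + 2i), (1 - 2i).
Count = 2.
By the argument principle, (1/2πi) ∮_{|z|=R} p'(z)/p(z) dz equals exactly this count.

Number of zeros inside |z| < 2.5: 2.


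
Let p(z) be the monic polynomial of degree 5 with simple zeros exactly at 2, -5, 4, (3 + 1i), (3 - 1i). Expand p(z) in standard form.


The polynomial is p(z) = ∏_{α ∈ S} (z − α), where S = {2, -5, 4, (3 + 1i), (3 - 1i)}.
Expanding the product yields: p(z) = z^5 -7·z^4 -6·z^3 + 162·z^2 -460·z + 400.
Note conjugate pairs combine to real quadratics: (z − (3+1i))(z − (3−1i)) = z² − 6z + 10.
The resulting polynomial has degree 5 and real coefficients as required.

p(z) = z^5 -7·z^4 -6·z^3 + 162·z^2 -460·z + 400.


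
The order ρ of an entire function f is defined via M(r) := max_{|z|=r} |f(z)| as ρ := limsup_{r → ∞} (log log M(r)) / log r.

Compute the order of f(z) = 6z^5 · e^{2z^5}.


M(r) = max_{|z|=r} |6|·|z|^5·|e^{2z^5}| = 6·r^5 · e^{2r^5} (the factors attain their maxima compatibly on |z|=r). Then log M(r) = log 6 + 5·log r + 2r^5, dominated by the last term, so log log M(r) ~ 5·log r. The polynomial factor 6z^5 contributes only a log r term and does not affect the order. ρ = 5.
Therefore ρ = 5.

Order ρ = 5.


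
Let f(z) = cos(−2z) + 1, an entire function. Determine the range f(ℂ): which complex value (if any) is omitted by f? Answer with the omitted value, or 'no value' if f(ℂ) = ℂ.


Little Picard bounds the complement of f(ℂ) to at most one point.
cos is entire and surjective onto ℂ: for every w ∈ ℂ, cos(ζ) = w has a solution ζ ∈ ℂ (e.g., via the complex inverse arccos). With ζ = −2z this gives z = ζ/(-2). Then 1·cos(−2z) takes every value in 1·ℂ = ℂ, and adding 1 is a bijection of ℂ. So f is surjective and omits no value. (Note: only on the real line is cos bounded by [−1, 1].)

Omitted value: no value.


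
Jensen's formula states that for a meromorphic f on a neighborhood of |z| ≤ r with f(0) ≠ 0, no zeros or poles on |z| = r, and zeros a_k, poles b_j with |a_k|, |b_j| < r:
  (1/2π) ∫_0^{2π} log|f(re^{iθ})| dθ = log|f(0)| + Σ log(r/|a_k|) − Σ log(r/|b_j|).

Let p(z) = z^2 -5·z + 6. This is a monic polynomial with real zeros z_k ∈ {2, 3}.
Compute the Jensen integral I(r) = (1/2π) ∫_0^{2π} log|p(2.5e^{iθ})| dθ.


Zeros: 2, 3; r = 2.5.
Inside |z| < r: 2. Outside (|z| ≥ r): 3.
p(0) = 6, so log|p(0)| = log(6) = 1.7918.
Apply Jensen: I(r) = log|p(0)| + Σ_k log(r/|z_k|), summed over zeros inside |z| < r.
  log(r/|z_k|) for z_k = 2: log(2.5/2) = 0.2231
  Outside zeros (3) contribute nothing to the Jensen sum.
Sum over inside zeros: 0.2231.
I(r) = log|p(0)| + (inside sum) = 1.7918 + 0.2231 = 2.0149.
Note: since some zeros are outside |z| ≤ r, the simplified n·log(r) form does NOT apply — only the inside zeros contribute.

I(r) ≈ 2.0149.


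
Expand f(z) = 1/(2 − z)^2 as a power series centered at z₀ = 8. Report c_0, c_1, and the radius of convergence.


Let w = z − z₀, so z = z₀ + w.
Then 2 − z = 2 − (z₀ + w) = (2 − z₀) − w = -6 − w.
f(z) = 1/(-6 − w)^2 = (1/(-6)^2) · (1 − w/(-6))^{−2}.
By the binomial series (1−u)^{−2} = Σ_{n≥0} C(n+1, 1) u^n for |u|<1, with u = w/(-6):
  c_n = C(n+1, 1) / (-6)^(n+2).
  c_0 = 1/(-6)^2 = 1/36.
  c_1 = 2/(-6)^3 = -1/108.
The series is valid for |w/d| < 1, i.e. |z − z₀| < |d|.
Radius of convergence: R = |2 − z₀| = |-6| = 6 (distance from z₀ to the singularity z = 2).

c_0 = 1/36, c_1 = -1/108; R = 6.


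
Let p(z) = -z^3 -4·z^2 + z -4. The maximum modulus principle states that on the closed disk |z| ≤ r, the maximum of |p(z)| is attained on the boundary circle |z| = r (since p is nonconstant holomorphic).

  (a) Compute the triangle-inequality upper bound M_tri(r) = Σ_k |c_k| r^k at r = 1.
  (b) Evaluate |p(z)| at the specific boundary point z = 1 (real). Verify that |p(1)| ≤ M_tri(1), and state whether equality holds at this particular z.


Coefficients: c_0 = -4, c_1 = 1, c_2 = -4, c_3 = -1. Radius r = 1.
Part (a). Triangle bound: M_tri(r) = Σ_k |c_k| r^k
  = |-4|·1^0 + |1|·1^1 + |-4|·1^2 + |-1|·1^3
  = 4 + 1 + 4 + 1 = 10.
This bounds M(r) := max_{|z|=r} |p(z)| from above; equality holds iff all terms c_k z^k can be made to align in phase at a single z on |z|=r.
Part (b). At z = 1 (real, on the circle |z| = r):
  p(1) = (-4)·1^0 + (1)·1^1 + (-4)·1^2 + (-1)·1^3 = -8.
  |p(1)| = 8.
Check: |p(1)| = 8 ≤ 10 = M_tri(1). ✓ Equality does not hold at z = 1 (the coefficients have mixed signs, so the terms do not all align in phase there).

M_tri(1) = 10; |p(1)| = 8; equality at z=1: no.


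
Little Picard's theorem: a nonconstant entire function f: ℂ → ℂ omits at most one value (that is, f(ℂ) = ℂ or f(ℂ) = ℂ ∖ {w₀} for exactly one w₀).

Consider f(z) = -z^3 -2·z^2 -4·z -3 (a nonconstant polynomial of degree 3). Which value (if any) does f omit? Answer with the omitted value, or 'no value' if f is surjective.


Little Picard bounds the complement of f(ℂ) to at most one point.
For every w ∈ ℂ, the equation p(z) − w = 0 is a nonconstant polynomial in z and hence has at least one root by the fundamental theorem of algebra. So p is surjective onto ℂ, omitting no value.

Omitted value: no value.


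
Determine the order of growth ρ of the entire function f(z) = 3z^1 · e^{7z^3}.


M(r) = max_{|z|=r} |3|·|z|^1·|e^{7z^3}| = 3·r^1 · e^{7r^3} (the factors attain their maxima compatibly on |z|=r). Then log M(r) = log 3 + 1·log r + 7r^3, dominated by the last term, so log log M(r) ~ 3·log r. The polynomial factor 3z^1 contributes only a log r term and does not affect the order. ρ = 3.
Therefore ρ = 3.

Order ρ = 3.


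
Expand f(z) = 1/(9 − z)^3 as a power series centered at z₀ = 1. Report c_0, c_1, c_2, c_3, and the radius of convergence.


Let w = z − z₀, so z = z₀ + w.
Then 9 − z = 9 − (z₀ + w) = (9 − z₀) − w = 8 − w.
f(z) = 1/(8 − w)^3 = (1/(8)^3) · (1 − w/(8))^{−3}.
By the binomial series (1−u)^{−3} = Σ_{n≥0} C(n+2, 2) u^n for |u|<1, with u = w/(8):
  c_n = C(n+2, 2) / (8)^(n+3).
  c_0 = 1/(8)^3 = 1/512.
  c_1 = 3/(8)^4 = 3/4096.
  c_2 = 6/(8)^5 = 3/16384.
  c_3 = 10/(8)^6 = 5/131072.
The series is valid for |w/d| < 1, i.e. |z − z₀| < |d|.
Radius of convergence: R = |9 − z₀| = |8| = 8 (distance from z₀ to the singularity z = 9).

c_0 = 1/512, c_1 = 3/4096, c_2 = 3/16384, c_3 = 5/131072; R = 8.


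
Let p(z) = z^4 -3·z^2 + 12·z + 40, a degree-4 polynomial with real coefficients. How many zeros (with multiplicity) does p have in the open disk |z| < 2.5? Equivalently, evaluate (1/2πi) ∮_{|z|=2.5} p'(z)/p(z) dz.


The zeros of p are: (2 + 2i), (2 - 2i), (-2 + 1i), (-2 - 1i).
Their magnitudes are: 2.828, 2.828, 2.236, 2.236.
Zeros with |z| < R = 2.5: (-2 + 1i), (-2 - 1i).
Count = 2.
By the argument principle, (1/2πi) ∮_{|z|=R} p'(z)/p(z) dz equals exactly this count.

Number of zeros inside |z| < 2.5: 2.


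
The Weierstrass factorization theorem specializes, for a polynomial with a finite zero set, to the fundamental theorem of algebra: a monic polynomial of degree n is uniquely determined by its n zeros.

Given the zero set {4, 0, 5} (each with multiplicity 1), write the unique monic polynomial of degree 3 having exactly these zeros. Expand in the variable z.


The polynomial is p(z) = ∏_{α ∈ S} (z − α), where S = {4, 0, 5}.
Expanding the product yields: p(z) = z^3 -9·z^2 + 20·z.
The resulting polynomial has degree 3 and real coefficients as required.

p(z) = z^3 -9·z^2 + 20·z.


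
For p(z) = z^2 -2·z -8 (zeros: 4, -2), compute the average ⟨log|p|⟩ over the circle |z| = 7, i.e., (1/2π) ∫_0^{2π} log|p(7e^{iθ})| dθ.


Zeros: -2, 4; r = 7.
Inside |z| < r: -2, 4. Outside (|z| ≥ r): ∅.
p(0) = -8, so log|p(0)| = log(8) = 2.0794.
Apply Jensen: I(r) = log|p(0)| + Σ_k log(r/|z_k|), summed over zeros inside |z| < r.
  log(r/|z_k|) for z_k = 4: log(7/4) = 0.5596
  log(r/|z_k|) for z_k = -2: log(7/2) = 1.2528
Sum over inside zeros: 1.8124.
I(r) = log|p(0)| + (inside sum) = 2.0794 + 1.8124 = 3.8918.
Closed form (all zeros inside, monic): I(r) = n·log(r) = 2·log(7) = 3.8918. ✓

I(r) ≈ 3.8918.


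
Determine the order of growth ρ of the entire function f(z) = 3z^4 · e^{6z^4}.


M(r) = max_{|z|=r} |3|·|z|^4·|e^{6z^4}| = 3·r^4 · e^{6r^4} (the factors attain their maxima compatibly on |z|=r). Then log M(r) = log 3 + 4·log r + 6r^4, dominated by the last term, so log log M(r) ~ 4·log r. The polynomial factor 3z^4 contributes only a log r term and does not affect the order. ρ = 4.
Therefore ρ = 4.

Order ρ = 4.


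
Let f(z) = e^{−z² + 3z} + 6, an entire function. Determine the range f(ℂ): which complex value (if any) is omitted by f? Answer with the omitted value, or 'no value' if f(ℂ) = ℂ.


Little Picard bounds the complement of f(ℂ) to at most one point.
The exponent g(z) = −z² + 3z is a nonconstant polynomial, hence surjective onto ℂ. So e^{g(z)} takes every value in {e^w : w ∈ ℂ} = ℂ ∖ {0}. Adding 6 shifts the range to ℂ ∖ {6}. f omits exactly 6.

Omitted value: 6.


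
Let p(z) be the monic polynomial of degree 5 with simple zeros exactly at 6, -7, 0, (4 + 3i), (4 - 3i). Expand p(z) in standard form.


The polynomial is p(z) = ∏_{α ∈ S} (z − α), where S = {6, -7, 0, (4 + 3i), (4 - 3i)}.
Expanding the product yields: p(z) = z^5 -7·z^4 -25·z^3 + 361·z^2 -1050·z.
Note conjugate pairs combine to real quadratics: (z − (4+3i))(z − (4−3i)) = z² − 8z + 25.
The resulting polynomial has degree 5 and real coefficients as required.

p(z) = z^5 -7·z^4 -25·z^3 + 361·z^2 -1050·z.


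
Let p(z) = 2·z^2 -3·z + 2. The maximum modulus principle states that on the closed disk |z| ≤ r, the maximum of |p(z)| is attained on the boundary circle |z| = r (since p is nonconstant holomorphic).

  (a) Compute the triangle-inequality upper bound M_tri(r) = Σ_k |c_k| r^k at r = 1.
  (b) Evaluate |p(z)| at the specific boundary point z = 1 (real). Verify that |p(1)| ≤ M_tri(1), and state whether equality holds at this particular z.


Coefficients: c_0 = 2, c_1 = -3, c_2 = 2. Radius r = 1.
Part (a). Triangle bound: M_tri(r) = Σ_k |c_k| r^k
  = |2|·1^0 + |-3|·1^1 + |2|·1^2
  = 2 + 3 + 2 = 7.
This bounds M(r) := max_{|z|=r} |p(z)| from above; equality holds iff all terms c_k z^k can be made to align in phase at a single z on |z|=r.
Part (b). At z = 1 (real, on the circle |z| = r):
  p(1) = (2)·1^0 + (-3)·1^1 + (2)·1^2 = 1.
  |p(1)| = 1.
Check: |p(1)| = 1 ≤ 7 = M_tri(1). ✓ Equality does not hold at z = 1 (the coefficients have mixed signs, so the terms do not all align in phase there).

M_tri(1) = 7; |p(1)| = 1; equality at z=1: no.


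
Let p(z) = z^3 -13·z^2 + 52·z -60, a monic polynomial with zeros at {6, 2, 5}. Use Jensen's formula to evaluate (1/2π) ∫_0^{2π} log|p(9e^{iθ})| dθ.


Zeros: 2, 5, 6; r = 9.
Inside |z| < r: 2, 5, 6. Outside (|z| ≥ r): ∅.
p(0) = -60, so log|p(0)| = log(60) = 4.0943.
Apply Jensen: I(r) = log|p(0)| + Σ_k log(r/|z_k|), summed over zeros inside |z| < r.
  log(r/|z_k|) for z_k = 6: log(9/6) = 0.4055
  log(r/|z_k|) for z_k = 2: log(9/2) = 1.5041
  log(r/|z_k|) for z_k = 5: log(9/5) = 0.5878
Sum over inside zeros: 2.4973.
I(r) = log|p(0)| + (inside sum) = 4.0943 + 2.4973 = 6.5917.
Closed form (all zeros inside, monic): I(r) = n·log(r) = 3·log(9) = 6.5917. ✓

I(r) ≈ 6.5917.


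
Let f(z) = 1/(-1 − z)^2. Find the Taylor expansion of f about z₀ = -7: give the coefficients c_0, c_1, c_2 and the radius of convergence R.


Let w = z − z₀, so z = z₀ + w.
Then -1 − z = -1 − (z₀ + w) = (-1 − z₀) − w = 6 − w.
f(z) = 1/(6 − w)^2 = (1/(6)^2) · (1 − w/(6))^{−2}.
By the binomial series (1−u)^{−2} = Σ_{n≥0} C(n+1, 1) u^n for |u|<1, with u = w/(6):
  c_n = C(n+1, 1) / (6)^(n+2).
  c_0 = 1/(6)^2 = 1/36.
  c_1 = 2/(6)^3 = 1/108.
  c_2 = 3/(6)^4 = 1/432.
The series is valid for |w/d| < 1, i.e. |z − z₀| < |d|.
Radius of convergence: R = |-1 − z₀| = |6| = 6 (distance from z₀ to the singularity z = -1).

c_0 = 1/36, c_1 = 1/108, c_2 = 1/432; R = 6.


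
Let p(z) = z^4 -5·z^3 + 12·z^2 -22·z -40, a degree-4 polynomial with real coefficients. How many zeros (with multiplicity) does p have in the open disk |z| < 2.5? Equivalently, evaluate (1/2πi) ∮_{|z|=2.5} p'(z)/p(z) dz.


The zeros of p are: (1 + 3i), (1 - 3i), 4, -1.
Their magnitudes are: 3.162, 3.162, 4, 1.
Zeros with |z| < R = 2.5: -1.
Count = 1.
By the argument principle, (1/2πi) ∮_{|z|=R} p'(z)/p(z) dz equals exactly this count.

Number of zeros inside |z| < 2.5: 1.


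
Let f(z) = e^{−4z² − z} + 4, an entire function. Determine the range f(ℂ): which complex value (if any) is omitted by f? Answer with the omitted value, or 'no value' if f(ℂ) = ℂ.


Little Picard bounds the complement of f(ℂ) to at most one point.
The exponent g(z) = −4z² − z is a nonconstant polynomial, hence surjective onto ℂ. So e^{g(z)} takes every value in {e^w : w ∈ ℂ} = ℂ ∖ {0}. Adding 4 shifts the range to ℂ ∖ {4}. f omits exactly 4.

Omitted value: 4.


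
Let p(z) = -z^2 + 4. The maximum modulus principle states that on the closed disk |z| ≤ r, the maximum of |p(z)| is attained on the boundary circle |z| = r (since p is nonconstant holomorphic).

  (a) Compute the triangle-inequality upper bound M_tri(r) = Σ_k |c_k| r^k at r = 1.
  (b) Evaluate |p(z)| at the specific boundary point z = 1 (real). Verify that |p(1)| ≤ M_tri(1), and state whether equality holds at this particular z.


Coefficients: c_0 = 4, c_1 = 0, c_2 = -1. Radius r = 1.
Part (a). Triangle bound: M_tri(r) = Σ_k |c_k| r^k
  = |4|·1^0 + |0|·1^1 + |-1|·1^2
  = 4 + 0 + 1 = 5.
This bounds M(r) := max_{|z|=r} |p(z)| from above; equality holds iff all terms c_k z^k can be made to align in phase at a single z on |z|=r.
Part (b). At z = 1 (real, on the circle |z| = r):
  p(1) = (4)·1^0 + (0)·1^1 + (-1)·1^2 = 3.
  |p(1)| = 3.
Check: |p(1)| = 3 ≤ 5 = M_tri(1). ✓ Equality does not hold at z = 1 (the coefficients have mixed signs, so the terms do not all align in phase there).

M_tri(1) = 5; |p(1)| = 3; equality at z=1: no.


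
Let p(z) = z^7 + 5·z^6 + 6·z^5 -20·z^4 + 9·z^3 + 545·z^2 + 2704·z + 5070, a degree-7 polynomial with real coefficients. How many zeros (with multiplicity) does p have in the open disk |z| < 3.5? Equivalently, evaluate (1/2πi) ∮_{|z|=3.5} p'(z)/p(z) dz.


The zeros of p are: (-3 + 2i), (-3 - 2i), -3, (3 + 2i), (3 - 2i), (-1 + 3i), (-1 - 3i).
Their magnitudes are: 3.606, 3.606, 3, 3.606, 3.606, 3.162, 3.162.
Zeros with |z| < R = 3.5: -3, (-1 + 3i), (-1 - 3i).
Count = 3.
By the argument principle, (1/2πi) ∮_{|z|=R} p'(z)/p(z) dz equals exactly this count.

Number of zeros inside |z| < 3.5: 3.


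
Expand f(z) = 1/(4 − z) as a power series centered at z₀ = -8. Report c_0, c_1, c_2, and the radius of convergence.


Let w = z − z₀, so z = z₀ + w.
Then 4 − z = 4 − (z₀ + w) = (4 − z₀) − w = 12 − w.
f(z) = 1/(12 − w) = (1/(12)) · 1/(1 − w/(12)) = Σ_{n≥0} w^n / (12)^(n+1).
So c_n = 1/(12)^(n+1):
  c_0 = 1/(12)^1 = 1/12.
  c_1 = 1/(12)^2 = 1/144.
  c_2 = 1/(12)^3 = 1/1728.
The series is valid for |w/d| < 1, i.e. |z − z₀| < |d|.
Radius of convergence: R = |4 − z₀| = |12| = 12 (distance from z₀ to the singularity z = 4).

c_0 = 1/12, c_1 = 1/144, c_2 = 1/1728; R = 12.


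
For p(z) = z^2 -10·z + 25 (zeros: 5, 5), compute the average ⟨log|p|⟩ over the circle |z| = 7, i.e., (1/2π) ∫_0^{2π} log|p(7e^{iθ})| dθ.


Zeros: 5, 5; r = 7.
Inside |z| < r: 5, 5. Outside (|z| ≥ r): ∅.
p(0) = 25, so log|p(0)| = log(25) = 3.2189.
Apply Jensen: I(r) = log|p(0)| + Σ_k log(r/|z_k|), summed over zeros inside |z| < r.
  log(r/|z_k|) for z_k = 5: log(7/5) = 0.3365
  log(r/|z_k|) for z_k = 5: log(7/5) = 0.3365
Sum over inside zeros: 0.6729.
I(r) = log|p(0)| + (inside sum) = 3.2189 + 0.6729 = 3.8918.
Closed form (all zeros inside, monic): I(r) = n·log(r) = 2·log(7) = 3.8918. ✓

I(r) ≈ 3.8918.


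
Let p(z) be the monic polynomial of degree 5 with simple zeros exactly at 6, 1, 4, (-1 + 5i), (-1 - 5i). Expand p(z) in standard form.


The polynomial is p(z) = ∏_{α ∈ S} (z − α), where S = {6, 1, 4, (-1 + 5i), (-1 - 5i)}.
Expanding the product yields: p(z) = z^5 -9·z^4 + 38·z^3 -242·z^2 + 836·z -624.
Note conjugate pairs combine to real quadratics: (z − (-1+5i))(z − (-1−5i)) = z² + 2z + 26.
The resulting polynomial has degree 5 and real coefficients as required.

p(z) = z^5 -9·z^4 + 38·z^3 -242·z^2 + 836·z -624.


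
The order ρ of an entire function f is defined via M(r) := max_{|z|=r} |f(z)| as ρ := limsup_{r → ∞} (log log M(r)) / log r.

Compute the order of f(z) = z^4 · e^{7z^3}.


M(r) = max_{|z|=r} |1|·|z|^4·|e^{7z^3}| = 1·r^4 · e^{7r^3} (the factors attain their maxima compatibly on |z|=r). Then log M(r) = log 1 + 4·log r + 7r^3, dominated by the last term, so log log M(r) ~ 3·log r. The polynomial factor 1z^4 contributes only a log r term and does not affect the order. ρ = 3.
Therefore ρ = 3.

Order ρ = 3.


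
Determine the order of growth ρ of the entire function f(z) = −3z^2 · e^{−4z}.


M(r) = max_{|z|=r} |-3|·|z|^2·|e^{−4z}| = 3·r^2 · e^{4r^1} (the factors attain their maxima compatibly on |z|=r). Then log M(r) = log 3 + 2·log r + 4r^1, dominated by the last term, so log log M(r) ~ 1·log r. The polynomial factor -3z^2 contributes only a log r term and does not affect the order. ρ = 1.
Therefore ρ = 1.

Order ρ = 1.


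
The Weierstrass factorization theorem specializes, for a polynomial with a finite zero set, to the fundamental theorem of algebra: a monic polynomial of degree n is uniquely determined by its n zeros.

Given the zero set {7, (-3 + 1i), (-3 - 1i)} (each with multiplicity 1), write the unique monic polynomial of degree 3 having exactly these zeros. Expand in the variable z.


The polynomial is p(z) = ∏_{α ∈ S} (z − α), where S = {7, (-3 + 1i), (-3 - 1i)}.
Expanding the product yields: p(z) = z^3 -z^2 -32·z -70.
Note conjugate pairs combine to real quadratics: (z − (-3+1i))(z − (-3−1i)) = z² + 6z + 10.
The resulting polynomial has degree 3 and real coefficients as required.

p(z) = z^3 -z^2 -32·z -70.


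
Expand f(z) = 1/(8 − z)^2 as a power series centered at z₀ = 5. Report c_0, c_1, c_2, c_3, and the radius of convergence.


Let w = z − z₀, so z = z₀ + w.
Then 8 − z = 8 − (z₀ + w) = (8 − z₀) − w = 3 − w.
f(z) = 1/(3 − w)^2 = (1/(3)^2) · (1 − w/(3))^{−2}.
By the binomial series (1−u)^{−2} = Σ_{n≥0} C(n+1, 1) u^n for |u|<1, with u = w/(3):
  c_n = C(n+1, 1) / (3)^(n+2).
  c_0 = 1/(3)^2 = 1/9.
  c_1 = 2/(3)^3 = 2/27.
  c_2 = 3/(3)^4 = 1/27.
  c_3 = 4/(3)^5 = 4/243.
The series is valid for |w/d| < 1, i.e. |z − z₀| < |d|.
Radius of convergence: R = |8 − z₀| = |3| = 3 (distance from z₀ to the singularity z = 8).

c_0 = 1/9, c_1 = 2/27, c_2 = 1/27, c_3 = 4/243; R = 3.


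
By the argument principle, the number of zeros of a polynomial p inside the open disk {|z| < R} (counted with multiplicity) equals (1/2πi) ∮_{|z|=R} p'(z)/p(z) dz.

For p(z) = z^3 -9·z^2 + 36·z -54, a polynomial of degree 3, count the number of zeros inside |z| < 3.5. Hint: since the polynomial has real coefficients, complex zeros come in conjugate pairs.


The zeros of p are: (3 + 3i), (3 - 3i), 3.
Their magnitudes are: 4.243, 4.243, 3.
Zeros with |z| < R = 3.5: 3.
Count = 1.
By the argument principle, (1/2πi) ∮_{|z|=R} p'(z)/p(z) dz equals exactly this count.

Number of zeros inside |z| < 3.5: 1.


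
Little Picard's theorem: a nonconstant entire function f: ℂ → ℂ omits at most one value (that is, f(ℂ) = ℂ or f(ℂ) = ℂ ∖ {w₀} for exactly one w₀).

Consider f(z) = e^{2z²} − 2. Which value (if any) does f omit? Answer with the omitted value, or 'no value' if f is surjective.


Little Picard bounds the complement of f(ℂ) to at most one point.
The exponent g(z) = 2z² is a nonconstant polynomial, hence surjective onto ℂ. So e^{g(z)} takes every value in {e^w : w ∈ ℂ} = ℂ ∖ {0}. Adding -2 shifts the range to ℂ ∖ {-2}. f omits exactly -2.

Omitted value: -2.


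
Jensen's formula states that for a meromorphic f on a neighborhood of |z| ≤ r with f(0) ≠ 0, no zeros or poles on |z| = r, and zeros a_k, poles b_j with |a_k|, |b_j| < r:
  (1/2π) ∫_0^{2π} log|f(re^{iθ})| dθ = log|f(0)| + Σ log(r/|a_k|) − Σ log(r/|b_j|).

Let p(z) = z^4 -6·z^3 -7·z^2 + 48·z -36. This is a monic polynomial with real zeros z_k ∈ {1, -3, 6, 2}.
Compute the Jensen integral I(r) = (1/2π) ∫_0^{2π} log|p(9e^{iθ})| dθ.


Zeros: -3, 1, 2, 6; r = 9.
Inside |z| < r: -3, 1, 2, 6. Outside (|z| ≥ r): ∅.
p(0) = -36, so log|p(0)| = log(36) = 3.5835.
Apply Jensen: I(r) = log|p(0)| + Σ_k log(r/|z_k|), summed over zeros inside |z| < r.
  log(r/|z_k|) for z_k = 1: log(9/1) = 2.1972
  log(r/|z_k|) for z_k = -3: log(9/3) = 1.0986
  log(r/|z_k|) for z_k = 6: log(9/6) = 0.4055
  log(r/|z_k|) for z_k = 2: log(9/2) = 1.5041
Sum over inside zeros: 5.2054.
I(r) = log|p(0)| + (inside sum) = 3.5835 + 5.2054 = 8.7889.
Closed form (all zeros inside, monic): I(r) = n·log(r) = 4·log(9) = 8.7889. ✓

I(r) ≈ 8.7889.


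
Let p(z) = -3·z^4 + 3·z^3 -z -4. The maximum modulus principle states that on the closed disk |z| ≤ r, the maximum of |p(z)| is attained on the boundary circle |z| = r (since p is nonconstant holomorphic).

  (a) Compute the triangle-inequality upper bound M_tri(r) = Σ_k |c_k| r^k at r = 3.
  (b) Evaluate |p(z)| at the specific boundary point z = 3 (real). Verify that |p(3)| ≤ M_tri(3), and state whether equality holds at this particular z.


Coefficients: c_0 = -4, c_1 = -1, c_2 = 0, c_3 = 3, c_4 = -3. Radius r = 3.
Part (a). Triangle bound: M_tri(r) = Σ_k |c_k| r^k
  = |-4|·3^0 + |-1|·3^1 + |0|·3^2 + |3|·3^3 + |-3|·3^4
  = 4 + 3 + 0 + 81 + 243 = 331.
This bounds M(r) := max_{|z|=r} |p(z)| from above; equality holds iff all terms c_k z^k can be made to align in phase at a single z on |z|=r.
Part (b). At z = 3 (real, on the circle |z| = r):
  p(3) = (-4)·3^0 + (-1)·3^1 + (0)·3^2 + (3)·3^3 + (-3)·3^4 = -169.
  |p(3)| = 169.
Check: |p(3)| = 169 ≤ 331 = M_tri(3). ✓ Equality does not hold at z = 3 (the coefficients have mixed signs, so the terms do not all align in phase there).

M_tri(3) = 331; |p(3)| = 169; equality at z=3: no.
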